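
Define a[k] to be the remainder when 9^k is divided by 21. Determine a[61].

Listing terms: a[1] = 9, a[2] = 18, a[3] = 15, a[4] = 9.
The sequence repeats with period 3.
So a[61] = a[1 + ((61-1) mod 3)] = a[1] = 9.

9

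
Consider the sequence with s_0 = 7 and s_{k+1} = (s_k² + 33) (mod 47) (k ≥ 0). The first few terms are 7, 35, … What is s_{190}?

22

We have s_0 = 7; s_1 = 35; s_2 = 36; s_3 = 13; s_4 = 14; s_5 = 41; s_6 = 22; s_7 = 0; s_8 = 33; s_9 = 41.
Since s_9 = s_5 = 41, the sequence is eventually periodic: after a pre-period of length 5 it cycles with period 4.
For k ≥ 5, s_k depends only on (k - 5) mod 4. (190 - 5) mod 4 = 1, so s_{190} = s_6 = 22.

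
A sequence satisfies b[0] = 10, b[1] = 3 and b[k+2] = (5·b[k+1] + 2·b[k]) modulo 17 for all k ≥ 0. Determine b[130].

1

Listing terms: b[0] = 10,  b[1] = 3,  b[2] = 1,  b[3] = 11,  b[4] = 6,  b[5] = 1,  b[6] = 0,  b[7] = 2,  b[8] = 10,  b[9] = 3.
The sequence repeats with period 8.
(130 - 0) mod 8 = 2, so b[130] = b[2] = 1.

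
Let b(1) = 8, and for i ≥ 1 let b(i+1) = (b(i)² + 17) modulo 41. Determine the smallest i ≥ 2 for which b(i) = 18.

3

We have b(1) = 8,  b(2) = 40,  b(3) = 18,  b(4) = 13,  b(5) = 22,  b(6) = 9,  b(7) = 16,  b(8) = 27,  b(9) = 8.
The sequence repeats with period 8.
The value 18 first appears (with i ≥ 2) at b(3).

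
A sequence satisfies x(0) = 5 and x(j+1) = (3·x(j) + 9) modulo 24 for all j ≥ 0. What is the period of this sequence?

4

Computing terms: x(0) = 5; x(1) = 0; x(2) = 9; x(3) = 12; x(4) = 21; x(5) = 0.
Since x(5) = x(1) = 0, the sequence is eventually periodic: after a pre-period of length 1 it cycles with period 4.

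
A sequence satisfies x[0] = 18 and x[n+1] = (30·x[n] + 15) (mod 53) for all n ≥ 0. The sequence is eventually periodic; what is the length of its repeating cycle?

x[0] = 18,  x[1] = 25,  x[2] = 23,  x[3] = 16,  x[4] = 18.
Since x[4] = x[0] = 18, the sequence is periodic with period 4.

4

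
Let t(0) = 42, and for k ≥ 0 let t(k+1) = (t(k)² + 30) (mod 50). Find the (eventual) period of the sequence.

4

t(0) = 42, t(1) = 44, t(2) = 16, t(3) = 36, t(4) = 26, t(5) = 6, t(6) = 16.
Since t(6) = t(2) = 16, the sequence is eventually periodic: after a pre-period of length 2 it cycles with period 4.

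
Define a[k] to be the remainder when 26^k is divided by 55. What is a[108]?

31

Listing terms: a[0] = 1,  a[1] = 26,  a[2] = 16,  a[3] = 31,  a[4] = 36,  a[5] = 1.
Since a[5] = a[0] = 1, the sequence is periodic with period 5.
(108 - 0) mod 5 = 3, so a[108] = a[3] = 31.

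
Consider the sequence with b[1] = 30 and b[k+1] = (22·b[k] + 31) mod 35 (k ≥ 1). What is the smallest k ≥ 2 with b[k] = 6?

Computing terms: b[1] = 30,  b[2] = 26,  b[3] = 8,  b[4] = 32,  b[5] = 0,  b[6] = 31,  b[7] = 13,  b[8] = 2,  b[9] = 5,  b[10] = 1,  b[11] = 18,  b[12] = 7,  b[13] = 10,  b[14] = 6,  b[15] = 23,  b[16] = 12,  b[17] = 15,  b[18] = 11,  b[19] = 28,  b[20] = 17,  b[21] = 20,  b[22] = 16,  b[23] = 33,  b[24] = 22,  b[25] = 25,  b[26] = 21,  b[27] = 3,  b[28] = 27,  b[29] = 30.
The sequence repeats with period 28.
The value 6 first appears (with k ≥ 2) at b[14].

14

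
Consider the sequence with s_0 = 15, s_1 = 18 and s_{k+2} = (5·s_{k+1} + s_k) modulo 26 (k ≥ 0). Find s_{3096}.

15

s_0 = 15; s_1 = 18; s_2 = 1; s_3 = 23; s_4 = 12; s_5 = 5; s_6 = 11; s_7 = 8; s_8 = 25; s_9 = 3; s_{10} = 14; s_{11} = 21; s_{12} = 15; s_{13} = 18.
The sequence repeats with period 12.
So s_{3096} = s_{0 + ((3096-0) mod 12)} = s_0 = 15.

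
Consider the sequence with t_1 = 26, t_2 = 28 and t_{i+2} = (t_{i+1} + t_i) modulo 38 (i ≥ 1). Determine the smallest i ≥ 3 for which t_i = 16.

t_1 = 26, t_2 = 28, t_3 = 16, t_4 = 6, t_5 = 22, t_6 = 28, t_7 = 12, t_8 = 2, t_9 = 14, t_{10} = 16, t_{11} = 30, t_{12} = 8, t_{13} = 0, t_{14} = 8, t_{15} = 8, t_{16} = 16, t_{17} = 24, t_{18} = 2, t_{19} = 26, t_{20} = 28.
The sequence repeats with period 18.
The value 16 first appears (with i ≥ 3) at t_3.

3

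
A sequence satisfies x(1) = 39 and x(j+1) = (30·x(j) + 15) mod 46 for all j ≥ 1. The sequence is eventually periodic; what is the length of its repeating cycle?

Computing terms: x(1) = 39; x(2) = 35; x(3) = 7; x(4) = 41; x(5) = 3; x(6) = 13; x(7) = 37; x(8) = 21; x(9) = 1; x(10) = 45; x(11) = 31; x(12) = 25; x(13) = 29; x(14) = 11; x(15) = 23; x(16) = 15; x(17) = 5; x(18) = 27; x(19) = 43; x(20) = 17; x(21) = 19; x(22) = 33; x(23) = 39.
Since x(23) = x(1) = 39, the sequence is periodic with period 22.

22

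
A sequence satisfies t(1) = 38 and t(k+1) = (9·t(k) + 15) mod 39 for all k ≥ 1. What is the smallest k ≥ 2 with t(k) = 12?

Listing terms: t(1) = 38,  t(2) = 6,  t(3) = 30,  t(4) = 12,  t(5) = 6.
Since t(5) = t(2) = 6, the sequence is eventually periodic: after a pre-period of length 1 it cycles with period 3.
The value 12 first appears (with k ≥ 2) at t(4).

4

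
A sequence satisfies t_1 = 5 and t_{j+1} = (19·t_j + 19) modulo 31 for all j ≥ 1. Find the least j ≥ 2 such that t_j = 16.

t_1 = 5, t_2 = 21, t_3 = 15, t_4 = 25, t_5 = 29, t_6 = 12, t_7 = 30, t_8 = 0, t_9 = 19, t_{10} = 8, t_{11} = 16, t_{12} = 13, t_{13} = 18, t_{14} = 20, t_{15} = 27, t_{16} = 5.
The sequence repeats with period 15.
The value 16 first appears (with j ≥ 2) at t_{11}.

11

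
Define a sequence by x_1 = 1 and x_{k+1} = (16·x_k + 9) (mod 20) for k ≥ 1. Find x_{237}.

x_1 = 1; x_2 = 5; x_3 = 9; x_4 = 13; x_5 = 17; x_6 = 1.
The sequence repeats with period 5.
So x_{237} = x_{1 + ((237-1) mod 5)} = x_2 = 5.

5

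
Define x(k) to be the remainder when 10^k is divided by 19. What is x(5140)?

9

Computing terms: x(1) = 10; x(2) = 5; x(3) = 12; x(4) = 6; x(5) = 3; x(6) = 11; x(7) = 15; x(8) = 17; x(9) = 18; x(10) = 9; x(11) = 14; x(12) = 7; x(13) = 13; x(14) = 16; x(15) = 8; x(16) = 4; x(17) = 2; x(18) = 1; x(19) = 10.
Since x(19) = x(1) = 10, the sequence is periodic with period 18.
So x(5140) = x(1 + ((5140-1) mod 18)) = x(10) = 9.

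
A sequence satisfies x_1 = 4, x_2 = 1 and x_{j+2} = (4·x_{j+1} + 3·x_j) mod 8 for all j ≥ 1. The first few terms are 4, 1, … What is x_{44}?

Computing terms: x_1 = 4; x_2 = 1; x_3 = 0; x_4 = 3; x_5 = 4; x_6 = 1.
Since (x_5, x_6) = (x_1, x_2) = (4, 1) (two consecutive terms determine the rest), the sequence is periodic with period 4.
(44 - 1) mod 4 = 3, so x_{44} = x_4 = 3.

3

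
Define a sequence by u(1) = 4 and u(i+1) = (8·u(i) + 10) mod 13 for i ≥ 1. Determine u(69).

We have u(1) = 4,  u(2) = 3,  u(3) = 8,  u(4) = 9,  u(5) = 4.
The sequence repeats with period 4.
(69 - 1) mod 4 = 0, so u(69) = u(1) = 4.

4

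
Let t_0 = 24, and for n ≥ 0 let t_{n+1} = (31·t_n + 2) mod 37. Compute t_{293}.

t_0 = 24,  t_1 = 6,  t_2 = 3,  t_3 = 21,  t_4 = 24.
The sequence repeats with period 4.
So t_{293} = t_{0 + ((293-0) mod 4)} = t_1 = 6.

6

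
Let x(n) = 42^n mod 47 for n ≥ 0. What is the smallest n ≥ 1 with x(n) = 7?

x(0) = 1, x(1) = 42, x(2) = 25, x(3) = 16, x(4) = 14, x(5) = 24, x(6) = 21, x(7) = 36, x(8) = 8, x(9) = 7, x(10) = 12, x(11) = 34, x(12) = 18, x(13) = 4, x(14) = 27, x(15) = 6, x(16) = 17, x(17) = 9, x(18) = 2, x(19) = 37, x(20) = 3, x(21) = 32, x(22) = 28, x(23) = 1.
The sequence repeats with period 23.
The value 7 first appears (with n ≥ 1) at x(9).

9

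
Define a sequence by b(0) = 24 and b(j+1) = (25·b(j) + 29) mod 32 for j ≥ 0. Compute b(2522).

Computing terms: b(0) = 24; b(1) = 21; b(2) = 10; b(3) = 23; b(4) = 28; b(5) = 25; b(6) = 14; b(7) = 27; b(8) = 0; b(9) = 29; b(10) = 18; b(11) = 31; b(12) = 4; b(13) = 1; b(14) = 22; b(15) = 3; b(16) = 8; b(17) = 5; b(18) = 26; b(19) = 7; b(20) = 12; b(21) = 9; b(22) = 30; b(23) = 11; b(24) = 16; b(25) = 13; b(26) = 2; b(27) = 15; b(28) = 20; b(29) = 17; b(30) = 6; b(31) = 19; b(32) = 24.
Since b(32) = b(0) = 24, the sequence is periodic with period 32.
So b(2522) = b(0 + ((2522-0) mod 32)) = b(26) = 2.

2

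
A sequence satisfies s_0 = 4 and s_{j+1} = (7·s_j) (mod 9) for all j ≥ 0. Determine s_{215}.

Computing terms: s_0 = 4,  s_1 = 1,  s_2 = 7,  s_3 = 4.
Since s_3 = s_0 = 4, the sequence is periodic with period 3.
So s_{215} = s_{0 + ((215-0) mod 3)} = s_2 = 7.

7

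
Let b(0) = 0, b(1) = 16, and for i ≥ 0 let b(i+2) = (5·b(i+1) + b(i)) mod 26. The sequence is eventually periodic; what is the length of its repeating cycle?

Computing terms: b(0) = 0; b(1) = 16; b(2) = 2; b(3) = 0; b(4) = 2; b(5) = 10; b(6) = 0; b(7) = 10; b(8) = 24; b(9) = 0; b(10) = 24; b(11) = 16; b(12) = 0; b(13) = 16.
Since (b(12), b(13)) = (b(0), b(1)) = (0, 16) (two consecutive terms determine the rest), the sequence is periodic with period 12.

12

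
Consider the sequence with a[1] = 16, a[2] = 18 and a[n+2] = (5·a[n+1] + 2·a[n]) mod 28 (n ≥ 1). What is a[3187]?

26

Computing terms: a[1] = 16, a[2] = 18, a[3] = 10, a[4] = 2, a[5] = 2, a[6] = 14, a[7] = 18, a[8] = 6, a[9] = 10, a[10] = 6, a[11] = 22, a[12] = 10, a[13] = 10, a[14] = 14, a[15] = 6, a[16] = 2, a[17] = 22, a[18] = 2, a[19] = 26, a[20] = 22, a[21] = 22, a[22] = 14, a[23] = 2, a[24] = 10, a[25] = 26, a[26] = 10, a[27] = 18, a[28] = 26, a[29] = 26, a[30] = 14, a[31] = 10, a[32] = 22, a[33] = 18, a[34] = 22, a[35] = 6, a[36] = 18, a[37] = 18, a[38] = 14, a[39] = 22, a[40] = 26, a[41] = 6, a[42] = 26, a[43] = 2, a[44] = 6, a[45] = 6, a[46] = 14, a[47] = 26, a[48] = 18, a[49] = 2, a[50] = 18, a[51] = 10.
Since (a[50], a[51]) = (a[2], a[3]) = (18, 10) (two consecutive terms determine the rest), the sequence is eventually periodic: after a pre-period of length 1 it cycles with period 48.
For n ≥ 2, a[n] depends only on (n - 2) mod 48. (3187 - 2) mod 48 = 17, so a[3187] = a[19] = 26.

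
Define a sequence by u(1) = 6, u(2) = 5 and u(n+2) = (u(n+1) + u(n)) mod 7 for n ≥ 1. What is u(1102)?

6

Computing terms: u(1) = 6, u(2) = 5, u(3) = 4, u(4) = 2, u(5) = 6, u(6) = 1, u(7) = 0, u(8) = 1, u(9) = 1, u(10) = 2, u(11) = 3, u(12) = 5, u(13) = 1, u(14) = 6, u(15) = 0, u(16) = 6, u(17) = 6, u(18) = 5.
The sequence repeats with period 16.
(1102 - 1) mod 16 = 13, so u(1102) = u(14) = 6.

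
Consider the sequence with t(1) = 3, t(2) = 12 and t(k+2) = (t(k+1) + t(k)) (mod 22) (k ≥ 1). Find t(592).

1

We have t(1) = 3; t(2) = 12; t(3) = 15; t(4) = 5; t(5) = 20; t(6) = 3; t(7) = 1; t(8) = 4; t(9) = 5; t(10) = 9; t(11) = 14; t(12) = 1; t(13) = 15; t(14) = 16; t(15) = 9; t(16) = 3; t(17) = 12.
The sequence repeats with period 15.
(592 - 1) mod 15 = 6, so t(592) = t(7) = 1.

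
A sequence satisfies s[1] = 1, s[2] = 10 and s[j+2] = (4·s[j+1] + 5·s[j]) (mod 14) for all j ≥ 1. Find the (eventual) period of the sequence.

6

s[1] = 1,  s[2] = 10,  s[3] = 3,  s[4] = 6,  s[5] = 11,  s[6] = 4,  s[7] = 1,  s[8] = 10.
Since (s[7], s[8]) = (s[1], s[2]) = (1, 10) (two consecutive terms determine the rest), the sequence is periodic with period 6.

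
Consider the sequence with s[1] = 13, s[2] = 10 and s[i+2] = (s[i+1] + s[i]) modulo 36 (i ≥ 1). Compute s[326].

Listing terms: s[1] = 13,  s[2] = 10,  s[3] = 23,  s[4] = 33,  s[5] = 20,  s[6] = 17,  s[7] = 1,  s[8] = 18,  s[9] = 19,  s[10] = 1,  s[11] = 20,  s[12] = 21,  s[13] = 5,  s[14] = 26,  s[15] = 31,  s[16] = 21,  s[17] = 16,  s[18] = 1,  s[19] = 17,  s[20] = 18,  s[21] = 35,  s[22] = 17,  s[23] = 16,  s[24] = 33,  s[25] = 13,  s[26] = 10.
Since (s[25], s[26]) = (s[1], s[2]) = (13, 10) (two consecutive terms determine the rest), the sequence is periodic with period 24.
(326 - 1) mod 24 = 13, so s[326] = s[14] = 26.

26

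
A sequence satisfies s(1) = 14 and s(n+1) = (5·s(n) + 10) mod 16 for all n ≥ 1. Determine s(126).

Computing terms: s(1) = 14; s(2) = 0; s(3) = 10; s(4) = 12; s(5) = 6; s(6) = 8; s(7) = 2; s(8) = 4; s(9) = 14.
The sequence repeats with period 8.
(126 - 1) mod 8 = 5, so s(126) = s(6) = 8.

8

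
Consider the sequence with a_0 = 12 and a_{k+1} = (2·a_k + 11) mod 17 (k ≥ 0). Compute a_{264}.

12

Listing terms: a_0 = 12; a_1 = 1; a_2 = 13; a_3 = 3; a_4 = 0; a_5 = 11; a_6 = 16; a_7 = 9; a_8 = 12.
The sequence repeats with period 8.
(264 - 0) mod 8 = 0, so a_{264} = a_0 = 12.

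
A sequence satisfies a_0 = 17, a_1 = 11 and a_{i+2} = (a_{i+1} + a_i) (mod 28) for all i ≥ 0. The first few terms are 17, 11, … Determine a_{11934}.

a_0 = 17,  a_1 = 11,  a_2 = 0,  a_3 = 11,  a_4 = 11,  a_5 = 22,  a_6 = 5,  a_7 = 27,  a_8 = 4,  a_9 = 3,  a_{10} = 7,  a_{11} = 10,  a_{12} = 17,  a_{13} = 27,  a_{14} = 16,  a_{15} = 15,  a_{16} = 3,  a_{17} = 18,  a_{18} = 21,  a_{19} = 11,  a_{20} = 4,  a_{21} = 15,  a_{22} = 19,  a_{23} = 6,  a_{24} = 25,  a_{25} = 3,  a_{26} = 0,  a_{27} = 3,  a_{28} = 3,  a_{29} = 6,  a_{30} = 9,  a_{31} = 15,  a_{32} = 24,  a_{33} = 11,  a_{34} = 7,  a_{35} = 18,  a_{36} = 25,  a_{37} = 15,  a_{38} = 12,  a_{39} = 27,  a_{40} = 11,  a_{41} = 10,  a_{42} = 21,  a_{43} = 3,  a_{44} = 24,  a_{45} = 27,  a_{46} = 23,  a_{47} = 22,  a_{48} = 17,  a_{49} = 11.
The sequence repeats with period 48.
So a_{11934} = a_{0 + ((11934-0) mod 48)} = a_{30} = 9.

9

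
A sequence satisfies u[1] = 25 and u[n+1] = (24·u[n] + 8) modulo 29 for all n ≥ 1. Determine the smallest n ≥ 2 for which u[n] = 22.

6

Listing terms: u[1] = 25; u[2] = 28; u[3] = 13; u[4] = 1; u[5] = 3; u[6] = 22; u[7] = 14; u[8] = 25.
Since u[8] = u[1] = 25, the sequence is periodic with period 7.
The value 22 first appears (with n ≥ 2) at u[6].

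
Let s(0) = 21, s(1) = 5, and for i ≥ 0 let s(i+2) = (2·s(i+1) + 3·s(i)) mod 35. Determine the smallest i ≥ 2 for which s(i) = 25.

s(0) = 21, s(1) = 5, s(2) = 3, s(3) = 21, s(4) = 16, s(5) = 25, s(6) = 28, s(7) = 26, s(8) = 31, s(9) = 0, s(10) = 23, s(11) = 11, s(12) = 21, s(13) = 5.
Since (s(12), s(13)) = (s(0), s(1)) = (21, 5) (two consecutive terms determine the rest), the sequence is periodic with period 12.
The value 25 first appears (with i ≥ 2) at s(5).

5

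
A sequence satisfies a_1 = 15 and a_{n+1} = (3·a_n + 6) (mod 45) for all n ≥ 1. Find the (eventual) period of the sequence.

Computing terms: a_1 = 15, a_2 = 6, a_3 = 24, a_4 = 33, a_5 = 15.
The sequence repeats with period 4.

4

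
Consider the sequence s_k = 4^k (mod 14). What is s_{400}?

Listing terms: s_1 = 4,  s_2 = 2,  s_3 = 8,  s_4 = 4.
Since s_4 = s_1 = 4, the sequence is periodic with period 3.
So s_{400} = s_{1 + ((400-1) mod 3)} = s_1 = 4.

4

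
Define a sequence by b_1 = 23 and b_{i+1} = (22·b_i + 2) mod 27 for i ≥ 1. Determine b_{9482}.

19

We have b_1 = 23, b_2 = 22, b_3 = 0, b_4 = 2, b_5 = 19, b_6 = 15, b_7 = 8, b_8 = 16, b_9 = 3, b_{10} = 14, b_{11} = 13, b_{12} = 18, b_{13} = 20, b_{14} = 10, b_{15} = 6, b_{16} = 26, b_{17} = 7, b_{18} = 21, b_{19} = 5, b_{20} = 4, b_{21} = 9, b_{22} = 11, b_{23} = 1, b_{24} = 24, b_{25} = 17, b_{26} = 25, b_{27} = 12, b_{28} = 23.
Since b_{28} = b_1 = 23, the sequence is periodic with period 27.
So b_{9482} = b_{1 + ((9482-1) mod 27)} = b_5 = 19.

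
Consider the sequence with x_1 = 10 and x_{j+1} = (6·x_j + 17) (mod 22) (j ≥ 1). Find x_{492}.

Listing terms: x_1 = 10,  x_2 = 11,  x_3 = 17,  x_4 = 9,  x_5 = 5,  x_6 = 3,  x_7 = 13,  x_8 = 7,  x_9 = 15,  x_{10} = 19,  x_{11} = 21,  x_{12} = 11.
Since x_{12} = x_2 = 11, the sequence is eventually periodic: after a pre-period of length 1 it cycles with period 10.
For j ≥ 2, x_j depends only on (j - 2) mod 10. (492 - 2) mod 10 = 0, so x_{492} = x_2 = 11.

11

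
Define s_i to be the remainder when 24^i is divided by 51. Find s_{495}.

39

We have s_0 = 1,  s_1 = 24,  s_2 = 15,  s_3 = 3,  s_4 = 21,  s_5 = 45,  s_6 = 9,  s_7 = 12,  s_8 = 33,  s_9 = 27,  s_{10} = 36,  s_{11} = 48,  s_{12} = 30,  s_{13} = 6,  s_{14} = 42,  s_{15} = 39,  s_{16} = 18,  s_{17} = 24.
Since s_{17} = s_1 = 24, the sequence is eventually periodic: after a pre-period of length 1 it cycles with period 16.
For i ≥ 1, s_i depends only on (i - 1) mod 16. (495 - 1) mod 16 = 14, so s_{495} = s_{15} = 39.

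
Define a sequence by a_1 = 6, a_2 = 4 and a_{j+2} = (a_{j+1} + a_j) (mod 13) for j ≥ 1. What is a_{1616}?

1

Listing terms: a_1 = 6, a_2 = 4, a_3 = 10, a_4 = 1, a_5 = 11, a_6 = 12, a_7 = 10, a_8 = 9, a_9 = 6, a_{10} = 2, a_{11} = 8, a_{12} = 10, a_{13} = 5, a_{14} = 2, a_{15} = 7, a_{16} = 9, a_{17} = 3, a_{18} = 12, a_{19} = 2, a_{20} = 1, a_{21} = 3, a_{22} = 4, a_{23} = 7, a_{24} = 11, a_{25} = 5, a_{26} = 3, a_{27} = 8, a_{28} = 11, a_{29} = 6, a_{30} = 4.
The sequence repeats with period 28.
(1616 - 1) mod 28 = 19, so a_{1616} = a_{20} = 1.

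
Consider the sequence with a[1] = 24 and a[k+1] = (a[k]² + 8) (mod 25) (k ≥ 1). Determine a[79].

We have a[1] = 24, a[2] = 9, a[3] = 14, a[4] = 4, a[5] = 24.
Since a[5] = a[1] = 24, the sequence is periodic with period 4.
So a[79] = a[1 + ((79-1) mod 4)] = a[3] = 14.

14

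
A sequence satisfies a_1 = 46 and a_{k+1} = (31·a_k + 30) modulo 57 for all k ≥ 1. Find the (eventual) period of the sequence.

Computing terms: a_1 = 46; a_2 = 31; a_3 = 22; a_4 = 28; a_5 = 43; a_6 = 52; a_7 = 46.
Since a_7 = a_1 = 46, the sequence is periodic with period 6.

6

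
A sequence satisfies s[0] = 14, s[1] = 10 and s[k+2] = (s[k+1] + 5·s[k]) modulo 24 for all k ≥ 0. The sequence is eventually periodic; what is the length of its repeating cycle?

Listing terms: s[0] = 14, s[1] = 10, s[2] = 8, s[3] = 10, s[4] = 2, s[5] = 4, s[6] = 14, s[7] = 10.
Since (s[6], s[7]) = (s[0], s[1]) = (14, 10) (two consecutive terms determine the rest), the sequence is periodic with period 6.

6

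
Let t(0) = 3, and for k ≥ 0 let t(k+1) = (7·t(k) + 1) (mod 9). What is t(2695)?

t(0) = 3; t(1) = 4; t(2) = 2; t(3) = 6; t(4) = 7; t(5) = 5; t(6) = 0; t(7) = 1; t(8) = 8; t(9) = 3.
Since t(9) = t(0) = 3, the sequence is periodic with period 9.
So t(2695) = t(0 + ((2695-0) mod 9)) = t(4) = 7.

7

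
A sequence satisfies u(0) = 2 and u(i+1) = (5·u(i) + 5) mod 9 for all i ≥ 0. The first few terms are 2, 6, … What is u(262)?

Listing terms: u(0) = 2; u(1) = 6; u(2) = 8; u(3) = 0; u(4) = 5; u(5) = 3; u(6) = 2.
The sequence repeats with period 6.
So u(262) = u(0 + ((262-0) mod 6)) = u(4) = 5.

5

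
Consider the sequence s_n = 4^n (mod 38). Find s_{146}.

16

Computing terms: s_1 = 4; s_2 = 16; s_3 = 26; s_4 = 28; s_5 = 36; s_6 = 30; s_7 = 6; s_8 = 24; s_9 = 20; s_{10} = 4.
Since s_{10} = s_1 = 4, the sequence is periodic with period 9.
(146 - 1) mod 9 = 1, so s_{146} = s_2 = 16.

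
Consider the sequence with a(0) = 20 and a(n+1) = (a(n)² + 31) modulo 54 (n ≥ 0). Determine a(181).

We have a(0) = 20,  a(1) = 53,  a(2) = 32,  a(3) = 29,  a(4) = 8,  a(5) = 41,  a(6) = 38,  a(7) = 17,  a(8) = 50,  a(9) = 47,  a(10) = 26,  a(11) = 5,  a(12) = 2,  a(13) = 35,  a(14) = 14,  a(15) = 11,  a(16) = 44,  a(17) = 23,  a(18) = 20.
Since a(18) = a(0) = 20, the sequence is periodic with period 18.
(181 - 0) mod 18 = 1, so a(181) = a(1) = 53.

53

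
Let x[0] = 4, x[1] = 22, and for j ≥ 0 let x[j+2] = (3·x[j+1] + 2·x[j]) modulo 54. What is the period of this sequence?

We have x[0] = 4; x[1] = 22; x[2] = 20; x[3] = 50; x[4] = 28; x[5] = 22; x[6] = 14; x[7] = 32; x[8] = 16; x[9] = 4; x[10] = 44; x[11] = 32; x[12] = 22; x[13] = 22; x[14] = 2; x[15] = 50; x[16] = 46; x[17] = 22; x[18] = 50; x[19] = 32; x[20] = 34; x[21] = 4; x[22] = 26; x[23] = 32; x[24] = 40; x[25] = 22; x[26] = 38; x[27] = 50; x[28] = 10; x[29] = 22; x[30] = 32; x[31] = 32; x[32] = 52; x[33] = 4; x[34] = 8; x[35] = 32; x[36] = 4; x[37] = 22.
Since (x[36], x[37]) = (x[0], x[1]) = (4, 22) (two consecutive terms determine the rest), the sequence is periodic with period 36.

36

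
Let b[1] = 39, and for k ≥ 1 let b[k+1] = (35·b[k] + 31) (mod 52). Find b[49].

We have b[1] = 39, b[2] = 44, b[3] = 11, b[4] = 0, b[5] = 31, b[6] = 24, b[7] = 39.
The sequence repeats with period 6.
(49 - 1) mod 6 = 0, so b[49] = b[1] = 39.

39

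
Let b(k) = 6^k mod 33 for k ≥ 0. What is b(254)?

9

Computing terms: b(0) = 1, b(1) = 6, b(2) = 3, b(3) = 18, b(4) = 9, b(5) = 21, b(6) = 27, b(7) = 30, b(8) = 15, b(9) = 24, b(10) = 12, b(11) = 6.
Since b(11) = b(1) = 6, the sequence is eventually periodic: after a pre-period of length 1 it cycles with period 10.
For k ≥ 1, b(k) depends only on (k - 1) mod 10. (254 - 1) mod 10 = 3, so b(254) = b(4) = 9.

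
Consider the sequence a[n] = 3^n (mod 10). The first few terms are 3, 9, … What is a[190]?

9

a[1] = 3, a[2] = 9, a[3] = 7, a[4] = 1, a[5] = 3.
Since a[5] = a[1] = 3, the sequence is periodic with period 4.
So a[190] = a[1 + ((190-1) mod 4)] = a[2] = 9.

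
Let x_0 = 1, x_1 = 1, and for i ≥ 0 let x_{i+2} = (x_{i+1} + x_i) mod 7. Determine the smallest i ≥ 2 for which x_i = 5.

Computing terms: x_0 = 1, x_1 = 1, x_2 = 2, x_3 = 3, x_4 = 5, x_5 = 1, x_6 = 6, x_7 = 0, x_8 = 6, x_9 = 6, x_{10} = 5, x_{11} = 4, x_{12} = 2, x_{13} = 6, x_{14} = 1, x_{15} = 0, x_{16} = 1, x_{17} = 1.
The sequence repeats with period 16.
The value 5 first appears (with i ≥ 2) at x_4.

4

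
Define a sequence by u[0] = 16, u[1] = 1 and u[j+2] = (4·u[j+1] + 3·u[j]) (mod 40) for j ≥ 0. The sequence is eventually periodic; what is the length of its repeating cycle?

We have u[0] = 16; u[1] = 1; u[2] = 12; u[3] = 11; u[4] = 0; u[5] = 33; u[6] = 12; u[7] = 27; u[8] = 24; u[9] = 17; u[10] = 20; u[11] = 11; u[12] = 24; u[13] = 9; u[14] = 28; u[15] = 19; u[16] = 0; u[17] = 17; u[18] = 28; u[19] = 3; u[20] = 16; u[21] = 33; u[22] = 20; u[23] = 19; u[24] = 16; u[25] = 1.
Since (u[24], u[25]) = (u[0], u[1]) = (16, 1) (two consecutive terms determine the rest), the sequence is periodic with period 24.

24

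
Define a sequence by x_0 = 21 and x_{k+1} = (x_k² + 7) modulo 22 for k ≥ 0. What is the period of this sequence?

We have x_0 = 21,  x_1 = 8,  x_2 = 5,  x_3 = 10,  x_4 = 19,  x_5 = 16,  x_6 = 21.
Since x_6 = x_0 = 21, the sequence is periodic with period 6.

6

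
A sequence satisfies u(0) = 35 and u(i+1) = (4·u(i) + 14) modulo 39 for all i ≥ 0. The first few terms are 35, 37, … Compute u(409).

u(0) = 35,  u(1) = 37,  u(2) = 6,  u(3) = 38,  u(4) = 10,  u(5) = 15,  u(6) = 35.
The sequence repeats with period 6.
(409 - 0) mod 6 = 1, so u(409) = u(1) = 37.

37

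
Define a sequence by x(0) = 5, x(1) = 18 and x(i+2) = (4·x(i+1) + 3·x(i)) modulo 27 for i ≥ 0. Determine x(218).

15

We have x(0) = 5, x(1) = 18, x(2) = 6, x(3) = 24, x(4) = 6, x(5) = 15, x(6) = 24, x(7) = 6.
Since (x(6), x(7)) = (x(3), x(4)) = (24, 6) (two consecutive terms determine the rest), the sequence is eventually periodic: after a pre-period of length 3 it cycles with period 3.
For i ≥ 3, x(i) depends only on (i - 3) mod 3. (218 - 3) mod 3 = 2, so x(218) = x(5) = 15.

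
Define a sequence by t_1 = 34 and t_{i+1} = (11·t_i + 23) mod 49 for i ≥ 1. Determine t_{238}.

We have t_1 = 34,  t_2 = 5,  t_3 = 29,  t_4 = 48,  t_5 = 12,  t_6 = 8,  t_7 = 13,  t_8 = 19,  t_9 = 36,  t_{10} = 27,  t_{11} = 26,  t_{12} = 15,  t_{13} = 41,  t_{14} = 33,  t_{15} = 43,  t_{16} = 6,  t_{17} = 40,  t_{18} = 22,  t_{19} = 20,  t_{20} = 47,  t_{21} = 1,  t_{22} = 34.
Since t_{22} = t_1 = 34, the sequence is periodic with period 21.
So t_{238} = t_{1 + ((238-1) mod 21)} = t_7 = 13.

13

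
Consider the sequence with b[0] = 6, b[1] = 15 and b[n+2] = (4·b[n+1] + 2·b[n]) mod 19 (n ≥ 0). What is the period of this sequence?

Listing terms: b[0] = 6; b[1] = 15; b[2] = 15; b[3] = 14; b[4] = 10; b[5] = 11; b[6] = 7; b[7] = 12; b[8] = 5; b[9] = 6; b[10] = 15.
Since (b[9], b[10]) = (b[0], b[1]) = (6, 15) (two consecutive terms determine the rest), the sequence is periodic with period 9.

9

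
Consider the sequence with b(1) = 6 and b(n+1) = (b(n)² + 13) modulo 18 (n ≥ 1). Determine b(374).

5

b(1) = 6,  b(2) = 13,  b(3) = 2,  b(4) = 17,  b(5) = 14,  b(6) = 11,  b(7) = 8,  b(8) = 5,  b(9) = 2.
Since b(9) = b(3) = 2, the sequence is eventually periodic: after a pre-period of length 2 it cycles with period 6.
For n ≥ 3, b(n) depends only on (n - 3) mod 6. (374 - 3) mod 6 = 5, so b(374) = b(8) = 5.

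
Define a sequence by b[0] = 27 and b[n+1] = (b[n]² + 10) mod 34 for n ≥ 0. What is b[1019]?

11

We have b[0] = 27, b[1] = 25, b[2] = 23, b[3] = 29, b[4] = 1, b[5] = 11, b[6] = 29.
Since b[6] = b[3] = 29, the sequence is eventually periodic: after a pre-period of length 3 it cycles with period 3.
For n ≥ 3, b[n] depends only on (n - 3) mod 3. (1019 - 3) mod 3 = 2, so b[1019] = b[5] = 11.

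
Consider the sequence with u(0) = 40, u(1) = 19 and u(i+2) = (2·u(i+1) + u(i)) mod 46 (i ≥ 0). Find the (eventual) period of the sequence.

22

u(0) = 40, u(1) = 19, u(2) = 32, u(3) = 37, u(4) = 14, u(5) = 19, u(6) = 6, u(7) = 31, u(8) = 22, u(9) = 29, u(10) = 34, u(11) = 5, u(12) = 44, u(13) = 1, u(14) = 0, u(15) = 1, u(16) = 2, u(17) = 5, u(18) = 12, u(19) = 29, u(20) = 24, u(21) = 31, u(22) = 40, u(23) = 19.
Since (u(22), u(23)) = (u(0), u(1)) = (40, 19) (two consecutive terms determine the rest), the sequence is periodic with period 22.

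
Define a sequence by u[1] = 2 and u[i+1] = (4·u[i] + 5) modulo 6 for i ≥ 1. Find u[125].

We have u[1] = 2,  u[2] = 1,  u[3] = 3,  u[4] = 5,  u[5] = 1.
Since u[5] = u[2] = 1, the sequence is eventually periodic: after a pre-period of length 1 it cycles with period 3.
For i ≥ 2, u[i] depends only on (i - 2) mod 3. (125 - 2) mod 3 = 0, so u[125] = u[2] = 1.

1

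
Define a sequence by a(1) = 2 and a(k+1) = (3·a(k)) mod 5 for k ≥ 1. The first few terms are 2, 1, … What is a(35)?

Listing terms: a(1) = 2, a(2) = 1, a(3) = 3, a(4) = 4, a(5) = 2.
Since a(5) = a(1) = 2, the sequence is periodic with period 4.
(35 - 1) mod 4 = 2, so a(35) = a(3) = 3.

3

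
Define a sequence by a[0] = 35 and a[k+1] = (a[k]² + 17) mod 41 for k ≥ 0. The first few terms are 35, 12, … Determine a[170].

9

We have a[0] = 35, a[1] = 12, a[2] = 38, a[3] = 26, a[4] = 37, a[5] = 33, a[6] = 40, a[7] = 18, a[8] = 13, a[9] = 22, a[10] = 9, a[11] = 16, a[12] = 27, a[13] = 8, a[14] = 40.
Since a[14] = a[6] = 40, the sequence is eventually periodic: after a pre-period of length 6 it cycles with period 8.
For k ≥ 6, a[k] depends only on (k - 6) mod 8. (170 - 6) mod 8 = 4, so a[170] = a[10] = 9.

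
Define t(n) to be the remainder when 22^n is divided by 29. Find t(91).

Listing terms: t(1) = 22, t(2) = 20, t(3) = 5, t(4) = 23, t(5) = 13, t(6) = 25, t(7) = 28, t(8) = 7, t(9) = 9, t(10) = 24, t(11) = 6, t(12) = 16, t(13) = 4, t(14) = 1, t(15) = 22.
The sequence repeats with period 14.
So t(91) = t(1 + ((91-1) mod 14)) = t(7) = 28.

28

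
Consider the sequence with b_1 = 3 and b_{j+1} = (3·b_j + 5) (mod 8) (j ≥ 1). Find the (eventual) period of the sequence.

4

Computing terms: b_1 = 3; b_2 = 6; b_3 = 7; b_4 = 2; b_5 = 3.
The sequence repeats with period 4.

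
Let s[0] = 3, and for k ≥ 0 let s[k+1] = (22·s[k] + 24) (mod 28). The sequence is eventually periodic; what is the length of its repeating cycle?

Listing terms: s[0] = 3,  s[1] = 6,  s[2] = 16,  s[3] = 12,  s[4] = 8,  s[5] = 4,  s[6] = 0,  s[7] = 24,  s[8] = 20,  s[9] = 16.
Since s[9] = s[2] = 16, the sequence is eventually periodic: after a pre-period of length 2 it cycles with period 7.

7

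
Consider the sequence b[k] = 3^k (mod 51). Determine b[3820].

21

Computing terms: b[0] = 1,  b[1] = 3,  b[2] = 9,  b[3] = 27,  b[4] = 30,  b[5] = 39,  b[6] = 15,  b[7] = 45,  b[8] = 33,  b[9] = 48,  b[10] = 42,  b[11] = 24,  b[12] = 21,  b[13] = 12,  b[14] = 36,  b[15] = 6,  b[16] = 18,  b[17] = 3.
Since b[17] = b[1] = 3, the sequence is eventually periodic: after a pre-period of length 1 it cycles with period 16.
For k ≥ 1, b[k] depends only on (k - 1) mod 16. (3820 - 1) mod 16 = 11, so b[3820] = b[12] = 21.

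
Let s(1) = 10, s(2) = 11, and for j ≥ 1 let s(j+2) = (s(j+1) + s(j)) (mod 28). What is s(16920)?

13

Listing terms: s(1) = 10,  s(2) = 11,  s(3) = 21,  s(4) = 4,  s(5) = 25,  s(6) = 1,  s(7) = 26,  s(8) = 27,  s(9) = 25,  s(10) = 24,  s(11) = 21,  s(12) = 17,  s(13) = 10,  s(14) = 27,  s(15) = 9,  s(16) = 8,  s(17) = 17,  s(18) = 25,  s(19) = 14,  s(20) = 11,  s(21) = 25,  s(22) = 8,  s(23) = 5,  s(24) = 13,  s(25) = 18,  s(26) = 3,  s(27) = 21,  s(28) = 24,  s(29) = 17,  s(30) = 13,  s(31) = 2,  s(32) = 15,  s(33) = 17,  s(34) = 4,  s(35) = 21,  s(36) = 25,  s(37) = 18,  s(38) = 15,  s(39) = 5,  s(40) = 20,  s(41) = 25,  s(42) = 17,  s(43) = 14,  s(44) = 3,  s(45) = 17,  s(46) = 20,  s(47) = 9,  s(48) = 1,  s(49) = 10,  s(50) = 11.
The sequence repeats with period 48.
(16920 - 1) mod 48 = 23, so s(16920) = s(24) = 13.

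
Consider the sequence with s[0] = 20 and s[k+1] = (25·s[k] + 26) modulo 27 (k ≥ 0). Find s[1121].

We have s[0] = 20, s[1] = 13, s[2] = 0, s[3] = 26, s[4] = 1, s[5] = 24, s[6] = 5, s[7] = 16, s[8] = 21, s[9] = 11, s[10] = 4, s[11] = 18, s[12] = 17, s[13] = 19, s[14] = 15, s[15] = 23, s[16] = 7, s[17] = 12, s[18] = 2, s[19] = 22, s[20] = 9, s[21] = 8, s[22] = 10, s[23] = 6, s[24] = 14, s[25] = 25, s[26] = 3, s[27] = 20.
Since s[27] = s[0] = 20, the sequence is periodic with period 27.
So s[1121] = s[0 + ((1121-0) mod 27)] = s[14] = 15.

15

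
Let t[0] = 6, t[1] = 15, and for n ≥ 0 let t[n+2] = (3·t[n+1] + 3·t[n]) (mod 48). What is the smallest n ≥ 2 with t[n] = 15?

2

Computing terms: t[0] = 6; t[1] = 15; t[2] = 15; t[3] = 42; t[4] = 27; t[5] = 15; t[6] = 30; t[7] = 39; t[8] = 15; t[9] = 18; t[10] = 3; t[11] = 15; t[12] = 6; t[13] = 15.
Since (t[12], t[13]) = (t[0], t[1]) = (6, 15) (two consecutive terms determine the rest), the sequence is periodic with period 12.
The value 15 first appears (with n ≥ 2) at t[2].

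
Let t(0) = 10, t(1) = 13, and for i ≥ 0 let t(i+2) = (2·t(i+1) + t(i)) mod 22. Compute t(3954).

10

t(0) = 10; t(1) = 13; t(2) = 14; t(3) = 19; t(4) = 8; t(5) = 13; t(6) = 12; t(7) = 15; t(8) = 20; t(9) = 11; t(10) = 20; t(11) = 7; t(12) = 12; t(13) = 9; t(14) = 8; t(15) = 3; t(16) = 14; t(17) = 9; t(18) = 10; t(19) = 7; t(20) = 2; t(21) = 11; t(22) = 2; t(23) = 15; t(24) = 10; t(25) = 13.
The sequence repeats with period 24.
So t(3954) = t(0 + ((3954-0) mod 24)) = t(18) = 10.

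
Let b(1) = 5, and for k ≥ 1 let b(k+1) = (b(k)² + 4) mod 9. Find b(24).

Computing terms: b(1) = 5, b(2) = 2, b(3) = 8, b(4) = 5.
Since b(4) = b(1) = 5, the sequence is periodic with period 3.
(24 - 1) mod 3 = 2, so b(24) = b(3) = 8.

8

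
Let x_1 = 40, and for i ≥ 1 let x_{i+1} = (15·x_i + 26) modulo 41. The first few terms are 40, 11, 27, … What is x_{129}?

x_1 = 40; x_2 = 11; x_3 = 27; x_4 = 21; x_5 = 13; x_6 = 16; x_7 = 20; x_8 = 39; x_9 = 37; x_{10} = 7; x_{11} = 8; x_{12} = 23; x_{13} = 2; x_{14} = 15; x_{15} = 5; x_{16} = 19; x_{17} = 24; x_{18} = 17; x_{19} = 35; x_{20} = 18; x_{21} = 9; x_{22} = 38; x_{23} = 22; x_{24} = 28; x_{25} = 36; x_{26} = 33; x_{27} = 29; x_{28} = 10; x_{29} = 12; x_{30} = 1; x_{31} = 0; x_{32} = 26; x_{33} = 6; x_{34} = 34; x_{35} = 3; x_{36} = 30; x_{37} = 25; x_{38} = 32; x_{39} = 14; x_{40} = 31; x_{41} = 40.
Since x_{41} = x_1 = 40, the sequence is periodic with period 40.
(129 - 1) mod 40 = 8, so x_{129} = x_9 = 37.

37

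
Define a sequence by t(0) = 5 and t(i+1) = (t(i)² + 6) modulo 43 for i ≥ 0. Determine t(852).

We have t(0) = 5; t(1) = 31; t(2) = 21; t(3) = 17; t(4) = 37; t(5) = 42; t(6) = 7; t(7) = 12; t(8) = 21.
Since t(8) = t(2) = 21, the sequence is eventually periodic: after a pre-period of length 2 it cycles with period 6.
For i ≥ 2, t(i) depends only on (i - 2) mod 6. (852 - 2) mod 6 = 4, so t(852) = t(6) = 7.

7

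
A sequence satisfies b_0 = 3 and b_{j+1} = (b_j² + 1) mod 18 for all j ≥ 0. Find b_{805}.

8

We have b_0 = 3; b_1 = 10; b_2 = 11; b_3 = 14; b_4 = 17; b_5 = 2; b_6 = 5; b_7 = 8; b_8 = 11.
Since b_8 = b_2 = 11, the sequence is eventually periodic: after a pre-period of length 2 it cycles with period 6.
For j ≥ 2, b_j depends only on (j - 2) mod 6. (805 - 2) mod 6 = 5, so b_{805} = b_7 = 8.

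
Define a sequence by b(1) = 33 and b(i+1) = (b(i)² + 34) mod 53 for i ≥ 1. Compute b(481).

We have b(1) = 33,  b(2) = 10,  b(3) = 28,  b(4) = 23,  b(5) = 33.
The sequence repeats with period 4.
So b(481) = b(1 + ((481-1) mod 4)) = b(1) = 33.

33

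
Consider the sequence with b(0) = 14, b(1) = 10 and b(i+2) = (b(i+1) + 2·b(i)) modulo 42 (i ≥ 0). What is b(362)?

b(0) = 14; b(1) = 10; b(2) = 38; b(3) = 16; b(4) = 8; b(5) = 40; b(6) = 14; b(7) = 10.
Since (b(6), b(7)) = (b(0), b(1)) = (14, 10) (two consecutive terms determine the rest), the sequence is periodic with period 6.
(362 - 0) mod 6 = 2, so b(362) = b(2) = 38.

38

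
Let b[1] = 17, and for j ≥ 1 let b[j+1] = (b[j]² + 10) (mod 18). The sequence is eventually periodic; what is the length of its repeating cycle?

3

We have b[1] = 17; b[2] = 11; b[3] = 5; b[4] = 17.
Since b[4] = b[1] = 17, the sequence is periodic with period 3.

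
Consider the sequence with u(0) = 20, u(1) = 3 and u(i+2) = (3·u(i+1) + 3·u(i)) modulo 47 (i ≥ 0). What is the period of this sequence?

Listing terms: u(0) = 20, u(1) = 3, u(2) = 22, u(3) = 28, u(4) = 9, u(5) = 17, u(6) = 31, u(7) = 3, u(8) = 8, u(9) = 33, u(10) = 29, u(11) = 45, u(12) = 34, u(13) = 2, u(14) = 14, u(15) = 1, u(16) = 45, u(17) = 44, u(18) = 32, u(19) = 40, u(20) = 28, u(21) = 16, u(22) = 38, u(23) = 21, u(24) = 36, u(25) = 30, u(26) = 10, u(27) = 26, u(28) = 14, u(29) = 26, u(30) = 26, u(31) = 15, u(32) = 29, u(33) = 38, u(34) = 13, u(35) = 12, u(36) = 28, u(37) = 26, u(38) = 21, u(39) = 0, u(40) = 16, u(41) = 1, u(42) = 4, u(43) = 15, u(44) = 10, u(45) = 28, u(46) = 20, u(47) = 3.
The sequence repeats with period 46.

46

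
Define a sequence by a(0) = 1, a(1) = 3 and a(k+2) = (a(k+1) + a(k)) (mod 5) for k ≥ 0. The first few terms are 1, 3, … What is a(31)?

We have a(0) = 1; a(1) = 3; a(2) = 4; a(3) = 2; a(4) = 1; a(5) = 3.
Since (a(4), a(5)) = (a(0), a(1)) = (1, 3) (two consecutive terms determine the rest), the sequence is periodic with period 4.
So a(31) = a(0 + ((31-0) mod 4)) = a(3) = 2.

2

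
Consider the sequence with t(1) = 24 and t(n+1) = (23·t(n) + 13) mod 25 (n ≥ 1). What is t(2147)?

13

Listing terms: t(1) = 24, t(2) = 15, t(3) = 8, t(4) = 22, t(5) = 19, t(6) = 0, t(7) = 13, t(8) = 12, t(9) = 14, t(10) = 10, t(11) = 18, t(12) = 2, t(13) = 9, t(14) = 20, t(15) = 23, t(16) = 17, t(17) = 4, t(18) = 5, t(19) = 3, t(20) = 7, t(21) = 24.
Since t(21) = t(1) = 24, the sequence is periodic with period 20.
So t(2147) = t(1 + ((2147-1) mod 20)) = t(7) = 13.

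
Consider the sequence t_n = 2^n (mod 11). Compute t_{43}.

Computing terms: t_0 = 1, t_1 = 2, t_2 = 4, t_3 = 8, t_4 = 5, t_5 = 10, t_6 = 9, t_7 = 7, t_8 = 3, t_9 = 6, t_{10} = 1.
Since t_{10} = t_0 = 1, the sequence is periodic with period 10.
So t_{43} = t_{0 + ((43-0) mod 10)} = t_3 = 8.

8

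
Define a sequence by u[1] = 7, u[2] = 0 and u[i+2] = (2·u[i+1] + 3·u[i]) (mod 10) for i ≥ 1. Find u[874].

0

We have u[1] = 7,  u[2] = 0,  u[3] = 1,  u[4] = 2,  u[5] = 7,  u[6] = 0.
The sequence repeats with period 4.
(874 - 1) mod 4 = 1, so u[874] = u[2] = 0.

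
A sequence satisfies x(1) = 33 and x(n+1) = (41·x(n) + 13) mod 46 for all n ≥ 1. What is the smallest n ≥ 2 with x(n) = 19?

11

Listing terms: x(1) = 33, x(2) = 32, x(3) = 37, x(4) = 12, x(5) = 45, x(6) = 18, x(7) = 15, x(8) = 30, x(9) = 1, x(10) = 8, x(11) = 19, x(12) = 10, x(13) = 9, x(14) = 14, x(15) = 35, x(16) = 22, x(17) = 41, x(18) = 38, x(19) = 7, x(20) = 24, x(21) = 31, x(22) = 42, x(23) = 33.
Since x(23) = x(1) = 33, the sequence is periodic with period 22.
The value 19 first appears (with n ≥ 2) at x(11).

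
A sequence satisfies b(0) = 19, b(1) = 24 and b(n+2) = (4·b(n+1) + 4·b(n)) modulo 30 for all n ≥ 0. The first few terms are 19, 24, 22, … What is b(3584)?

We have b(0) = 19,  b(1) = 24,  b(2) = 22,  b(3) = 4,  b(4) = 14,  b(5) = 12,  b(6) = 14,  b(7) = 14,  b(8) = 22,  b(9) = 24,  b(10) = 4,  b(11) = 22,  b(12) = 14,  b(13) = 24,  b(14) = 2,  b(15) = 14,  b(16) = 4,  b(17) = 12,  b(18) = 4,  b(19) = 4,  b(20) = 2,  b(21) = 24,  b(22) = 14,  b(23) = 2,  b(24) = 4,  b(25) = 24,  b(26) = 22.
Since (b(25), b(26)) = (b(1), b(2)) = (24, 22) (two consecutive terms determine the rest), the sequence is eventually periodic: after a pre-period of length 1 it cycles with period 24.
For n ≥ 1, b(n) depends only on (n - 1) mod 24. (3584 - 1) mod 24 = 7, so b(3584) = b(8) = 22.

22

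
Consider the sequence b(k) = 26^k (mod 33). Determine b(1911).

26

We have b(0) = 1,  b(1) = 26,  b(2) = 16,  b(3) = 20,  b(4) = 25,  b(5) = 23,  b(6) = 4,  b(7) = 5,  b(8) = 31,  b(9) = 14,  b(10) = 1.
The sequence repeats with period 10.
So b(1911) = b(0 + ((1911-0) mod 10)) = b(1) = 26.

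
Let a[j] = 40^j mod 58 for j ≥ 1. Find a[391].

8

Computing terms: a[1] = 40,  a[2] = 34,  a[3] = 26,  a[4] = 54,  a[5] = 14,  a[6] = 38,  a[7] = 12,  a[8] = 16,  a[9] = 2,  a[10] = 22,  a[11] = 10,  a[12] = 52,  a[13] = 50,  a[14] = 28,  a[15] = 18,  a[16] = 24,  a[17] = 32,  a[18] = 4,  a[19] = 44,  a[20] = 20,  a[21] = 46,  a[22] = 42,  a[23] = 56,  a[24] = 36,  a[25] = 48,  a[26] = 6,  a[27] = 8,  a[28] = 30,  a[29] = 40.
Since a[29] = a[1] = 40, the sequence is periodic with period 28.
So a[391] = a[1 + ((391-1) mod 28)] = a[27] = 8.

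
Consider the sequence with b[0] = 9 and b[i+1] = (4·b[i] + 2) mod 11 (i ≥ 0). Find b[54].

Computing terms: b[0] = 9,  b[1] = 5,  b[2] = 0,  b[3] = 2,  b[4] = 10,  b[5] = 9.
Since b[5] = b[0] = 9, the sequence is periodic with period 5.
(54 - 0) mod 5 = 4, so b[54] = b[4] = 10.

10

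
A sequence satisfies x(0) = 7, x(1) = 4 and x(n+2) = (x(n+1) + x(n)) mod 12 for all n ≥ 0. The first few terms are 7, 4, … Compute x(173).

We have x(0) = 7, x(1) = 4, x(2) = 11, x(3) = 3, x(4) = 2, x(5) = 5, x(6) = 7, x(7) = 0, x(8) = 7, x(9) = 7, x(10) = 2, x(11) = 9, x(12) = 11, x(13) = 8, x(14) = 7, x(15) = 3, x(16) = 10, x(17) = 1, x(18) = 11, x(19) = 0, x(20) = 11, x(21) = 11, x(22) = 10, x(23) = 9, x(24) = 7, x(25) = 4.
The sequence repeats with period 24.
So x(173) = x(0 + ((173-0) mod 24)) = x(5) = 5.

5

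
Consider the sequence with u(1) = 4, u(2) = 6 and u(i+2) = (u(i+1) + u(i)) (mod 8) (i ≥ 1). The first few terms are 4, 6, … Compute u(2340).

2

Listing terms: u(1) = 4; u(2) = 6; u(3) = 2; u(4) = 0; u(5) = 2; u(6) = 2; u(7) = 4; u(8) = 6.
The sequence repeats with period 6.
(2340 - 1) mod 6 = 5, so u(2340) = u(6) = 2.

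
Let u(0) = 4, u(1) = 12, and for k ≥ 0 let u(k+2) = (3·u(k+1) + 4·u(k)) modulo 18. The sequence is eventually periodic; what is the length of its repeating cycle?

Computing terms: u(0) = 4,  u(1) = 12,  u(2) = 16,  u(3) = 6,  u(4) = 10,  u(5) = 0,  u(6) = 4,  u(7) = 12.
Since (u(6), u(7)) = (u(0), u(1)) = (4, 12) (two consecutive terms determine the rest), the sequence is periodic with period 6.

6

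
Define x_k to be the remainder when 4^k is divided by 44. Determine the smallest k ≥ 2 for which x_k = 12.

5

x_1 = 4,  x_2 = 16,  x_3 = 20,  x_4 = 36,  x_5 = 12,  x_6 = 4.
The sequence repeats with period 5.
The value 12 first appears (with k ≥ 2) at x_5.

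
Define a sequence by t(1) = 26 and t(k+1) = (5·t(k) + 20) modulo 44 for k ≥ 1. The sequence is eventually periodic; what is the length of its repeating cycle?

5

Listing terms: t(1) = 26; t(2) = 18; t(3) = 22; t(4) = 42; t(5) = 10; t(6) = 26.
The sequence repeats with period 5.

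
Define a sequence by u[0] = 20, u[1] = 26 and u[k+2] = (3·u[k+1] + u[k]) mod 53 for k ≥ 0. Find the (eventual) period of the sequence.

26

We have u[0] = 20,  u[1] = 26,  u[2] = 45,  u[3] = 2,  u[4] = 51,  u[5] = 49,  u[6] = 39,  u[7] = 7,  u[8] = 7,  u[9] = 28,  u[10] = 38,  u[11] = 36,  u[12] = 40,  u[13] = 50,  u[14] = 31,  u[15] = 37,  u[16] = 36,  u[17] = 39,  u[18] = 47,  u[19] = 21,  u[20] = 4,  u[21] = 33,  u[22] = 50,  u[23] = 24,  u[24] = 16,  u[25] = 19,  u[26] = 20,  u[27] = 26.
The sequence repeats with period 26.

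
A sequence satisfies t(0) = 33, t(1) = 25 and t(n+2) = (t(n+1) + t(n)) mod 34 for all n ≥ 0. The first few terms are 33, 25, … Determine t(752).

t(0) = 33; t(1) = 25; t(2) = 24; t(3) = 15; t(4) = 5; t(5) = 20; t(6) = 25; t(7) = 11; t(8) = 2; t(9) = 13; t(10) = 15; t(11) = 28; t(12) = 9; t(13) = 3; t(14) = 12; t(15) = 15; t(16) = 27; t(17) = 8; t(18) = 1; t(19) = 9; t(20) = 10; t(21) = 19; t(22) = 29; t(23) = 14; t(24) = 9; t(25) = 23; t(26) = 32; t(27) = 21; t(28) = 19; t(29) = 6; t(30) = 25; t(31) = 31; t(32) = 22; t(33) = 19; t(34) = 7; t(35) = 26; t(36) = 33; t(37) = 25.
Since (t(36), t(37)) = (t(0), t(1)) = (33, 25) (two consecutive terms determine the rest), the sequence is periodic with period 36.
So t(752) = t(0 + ((752-0) mod 36)) = t(32) = 22.

22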